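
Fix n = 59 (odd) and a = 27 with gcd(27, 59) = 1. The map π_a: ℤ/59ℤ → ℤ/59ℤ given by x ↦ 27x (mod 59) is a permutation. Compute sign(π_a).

+1

Trace 16: π^k(16) = [16, 19, 41, 45, 35, 1, 27] for k=0..6.
Decompose π into cycles: lengths [29, 29, 1] (3 cycles, including the fixed point 0).
n − c = 59 − 3 = 56; sign = (−1)^56 = +1.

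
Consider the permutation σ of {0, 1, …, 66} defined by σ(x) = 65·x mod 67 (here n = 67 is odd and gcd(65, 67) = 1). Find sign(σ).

+1

Trace 17: π^k(17) = [17, 33, 1, 65, 4, 59, 16] for k=0..6.
π_65 has 3 disjoint cycles with lengths [33, 33, 1] on {0,…,66}.
With 3 cycles on 67 points, sign = (−1)^{67−3} = +1.
(65|67)_J = +1 (Zolotarev's lemma cross-check).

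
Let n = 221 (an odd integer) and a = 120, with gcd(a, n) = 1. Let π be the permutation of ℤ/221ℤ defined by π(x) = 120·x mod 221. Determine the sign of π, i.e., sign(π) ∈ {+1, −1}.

Trace 120: π^k(120) = [120, 35, 1] for k=0..2.
Decompose π into cycles: lengths [3, 3, 3, 3, 3, 3, 3, 3, 3, 3, 3, 3, 3, 3, 3, 3, 3, 3, 3, 3, 3, 3, 3, 3, 3, 3, 3, 3, 3, 3, 3, 3, 3, 3, 3, 3, 3, 3, 3, 3, 3, 3, 3, 3, 3, 3, 3, 3, 3, 3, 3, 3, 3, 3, 3, 3, 3, 3, 3, 3, 3, 3, 3, 3, 3, 3, 3, 3, 1, 1, 1, 1, 1, 1, 1, 1, 1, 1, 1, 1, 1, 1, 1, 1, 1] (85 cycles, including the fixed point 0).
221 − 85 = 136 transpositions; sign(π) = (−1)^136 = +1.
Zolotarev: (120|221) = +1, matching the cycle-count sign.

+1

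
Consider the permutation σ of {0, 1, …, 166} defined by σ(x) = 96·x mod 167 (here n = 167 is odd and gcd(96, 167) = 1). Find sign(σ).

Trace 141: π^k(141) = [141, 9, 29, 112, 64, 132, 147] for k=0..6.
Cycle lengths of π_96 on ℤ/167ℤ: [83, 83, 1]; 3 cycles in total.
3 cycles on 167: each ℓ→(−1)^(ℓ−1), product (−1)^164 = +1.
Zolotarev: (96|167) = +1, matching the cycle-count sign.

+1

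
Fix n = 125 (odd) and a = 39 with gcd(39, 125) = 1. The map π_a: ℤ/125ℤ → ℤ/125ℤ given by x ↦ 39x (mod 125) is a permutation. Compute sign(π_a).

+1

Start at x=61: 61 → 4 → 31 → 84 → 26 → 14 → 46 → … (one orbit).
π_39 has 7 disjoint cycles with lengths [50, 50, 10, 10, 2, 2, 1] on {0,…,124}.
With 7 cycles on 125 points, sign = (−1)^{125−7} = +1.
Zolotarev: (39|125) = +1, matching the cycle-count sign.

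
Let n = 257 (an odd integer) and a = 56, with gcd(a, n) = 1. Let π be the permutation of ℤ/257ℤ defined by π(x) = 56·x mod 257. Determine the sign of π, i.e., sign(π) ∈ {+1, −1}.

-1

Trace 240: π^k(240) = [240, 76, 144, 97, 35, 161, 21] for k=0..6.
π_56 has 2 disjoint cycles with lengths [256, 1] on {0,…,256}.
2 cycles on 257: each ℓ→(−1)^(ℓ−1), product (−1)^255 = -1.
(56|257)_J = -1 (Zolotarev's lemma cross-check).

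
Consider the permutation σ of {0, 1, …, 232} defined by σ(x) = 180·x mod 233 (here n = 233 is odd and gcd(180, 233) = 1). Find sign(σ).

-1

Trace 168: π^k(168) = [168, 183, 87, 49, 199, 171, 24] for k=0..6.
The orbit structure of x ↦ 180x mod 233: 2 orbits of sizes [232, 1].
2 cycles on 233: each ℓ→(−1)^(ℓ−1), product (−1)^231 = -1.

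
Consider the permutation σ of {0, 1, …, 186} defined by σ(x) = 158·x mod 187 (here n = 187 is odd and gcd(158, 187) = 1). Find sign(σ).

Orbit of 125 under x↦158x: [125, 115, 31, 36, 78, 169, 148]… (length divides ord_187(158)).
Decompose π into cycles: lengths [80, 80, 16, 5, 5, 1] (6 cycles, including the fixed point 0).
With 6 cycles on 187 points, sign = (−1)^{187−6} = -1.

-1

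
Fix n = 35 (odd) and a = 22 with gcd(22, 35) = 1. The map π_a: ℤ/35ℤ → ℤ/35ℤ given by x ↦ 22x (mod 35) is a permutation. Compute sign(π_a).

Orbit of 1 under x↦22x: [1, 22, 29, 8]… (length divides ord_35(22)).
The orbit structure of x ↦ 22x mod 35: 14 orbits of sizes [4, 4, 4, 4, 4, 4, 4, 1, 1, 1, 1, 1, 1, 1].
35 − 14 = 21 transpositions; sign(π) = (−1)^21 = -1.
Via Zolotarev, sign(π_{22}) = (22|35) = -1.

-1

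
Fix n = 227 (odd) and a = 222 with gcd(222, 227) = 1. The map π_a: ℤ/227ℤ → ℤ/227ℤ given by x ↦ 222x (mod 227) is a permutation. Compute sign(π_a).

+1

Trace 100: π^k(100) = [100, 181, 3, 212, 75, 79, 59] for k=0..6.
Cycle lengths of π_222 on ℤ/227ℤ: [113, 113, 1]; 3 cycles in total.
227 − 3 = 224 transpositions; sign(π) = (−1)^224 = +1.
Check: (222/227) = +1 by Zolotarev.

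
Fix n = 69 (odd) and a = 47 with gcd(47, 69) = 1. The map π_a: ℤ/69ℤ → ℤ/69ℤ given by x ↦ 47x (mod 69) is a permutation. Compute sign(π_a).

Orbit of 1 under x↦47x: [1, 47]… (length divides ord_69(47)).
Cycle type of π: 2×23 + 1×23; total 46 cycles.
69 − 46 = 23 transpositions; sign(π) = (−1)^23 = -1.

-1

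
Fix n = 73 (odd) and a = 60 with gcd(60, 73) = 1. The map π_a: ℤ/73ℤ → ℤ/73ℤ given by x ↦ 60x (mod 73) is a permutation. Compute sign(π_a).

Orbit of 7 under x↦60x: [7, 55, 15, 24, 53, 41, 51]… (length divides ord_73(60)).
Cycle type of π: 72 + 1; total 2 cycles.
sign(π) = (−1)^{n − #cycles} = (−1)^{73−2} = (−1)^71 = -1.
Zolotarev: (60|73) = -1, matching the cycle-count sign.

-1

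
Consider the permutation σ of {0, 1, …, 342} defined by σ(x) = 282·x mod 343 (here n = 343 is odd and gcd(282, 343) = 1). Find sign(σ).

Trace 333: π^k(333) = [333, 267, 177, 179, 57, 296, 123] for k=0..6.
Decompose π into cycles: lengths [147, 147, 21, 21, 3, 3, 1] (7 cycles, including the fixed point 0).
7 cycles on 343: each ℓ→(−1)^(ℓ−1), product (−1)^336 = +1.
Via Zolotarev, sign(π_{282}) = (282|343) = +1.

+1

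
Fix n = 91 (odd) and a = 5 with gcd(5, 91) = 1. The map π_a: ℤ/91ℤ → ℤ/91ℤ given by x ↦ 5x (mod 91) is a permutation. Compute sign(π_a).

Trace 51: π^k(51) = [51, 73, 1, 5, 25, 34, 79] for k=0..6.
Cycle type of π: 12×6 + 6 + 4×3 + 1; total 11 cycles.
Σ(ℓ_i−1) = 91−11 = 80; sign = (−1)^80 = +1.

+1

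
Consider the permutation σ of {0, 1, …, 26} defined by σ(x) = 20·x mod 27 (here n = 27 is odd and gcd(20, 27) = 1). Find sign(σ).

-1

Orbit of 5 under x↦20x: [5, 19, 2, 13, 17, 16, 23]… (length divides ord_27(20)).
Cycle lengths of π_20 on ℤ/27ℤ: [18, 6, 2, 1]; 4 cycles in total.
4 cycles on 27: each ℓ→(−1)^(ℓ−1), product (−1)^23 = -1.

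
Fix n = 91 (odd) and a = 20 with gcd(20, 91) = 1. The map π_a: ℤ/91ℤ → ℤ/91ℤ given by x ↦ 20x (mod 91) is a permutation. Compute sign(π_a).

Orbit of 20 under x↦20x: [20, 36, 83, 22, 76, 64, 6]… (length divides ord_91(20)).
The orbit structure of x ↦ 20x mod 91: 11 orbits of sizes [12, 12, 12, 12, 12, 12, 12, 2, 2, 2, 1].
With 11 cycles on 91 points, sign = (−1)^{91−11} = +1.
Check: (20/91) = +1 by Zolotarev.

+1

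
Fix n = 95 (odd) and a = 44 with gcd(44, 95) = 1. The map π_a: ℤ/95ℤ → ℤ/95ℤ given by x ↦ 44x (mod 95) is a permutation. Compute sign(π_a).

Orbit of 66 under x↦44x: [66, 54, 1, 44, 36, 64, 61]… (length divides ord_95(44)).
Cycle lengths of π_44 on ℤ/95ℤ: [18, 18, 18, 18, 9, 9, 2, 2, 1]; 9 cycles in total.
95 − 9 = 86 transpositions; sign(π) = (−1)^86 = +1.
Check: (44/95) = +1 by Zolotarev.

+1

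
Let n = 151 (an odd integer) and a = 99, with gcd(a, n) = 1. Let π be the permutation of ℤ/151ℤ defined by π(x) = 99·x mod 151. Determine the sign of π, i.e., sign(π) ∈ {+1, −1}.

Start at x=25: 25 → 59 → 103 → 80 → 68 → 88 → 105 → … (one orbit).
Decompose π into cycles: lengths [75, 75, 1] (3 cycles, including the fixed point 0).
With 3 cycles on 151 points, sign = (−1)^{151−3} = +1.

+1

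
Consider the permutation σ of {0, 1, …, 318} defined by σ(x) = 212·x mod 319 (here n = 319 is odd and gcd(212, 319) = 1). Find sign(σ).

+1

Start at x=254: 254 → 256 → 42 → 291 → 125 → 23 → 91 → … (one orbit).
Decompose π into cycles: lengths [70, 70, 70, 70, 14, 14, 5, 5, 1] (9 cycles, including the fixed point 0).
n − c = 319 − 9 = 310; sign = (−1)^310 = +1.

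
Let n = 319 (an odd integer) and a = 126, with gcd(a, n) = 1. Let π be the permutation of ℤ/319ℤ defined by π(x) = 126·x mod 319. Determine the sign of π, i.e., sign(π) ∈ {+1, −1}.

Trace 257: π^k(257) = [257, 163, 122, 60, 223, 26, 86] for k=0..6.
Decompose π into cycles: lengths [140, 140, 28, 5, 5, 1] (6 cycles, including the fixed point 0).
6 cycles on 319: each ℓ→(−1)^(ℓ−1), product (−1)^313 = -1.

-1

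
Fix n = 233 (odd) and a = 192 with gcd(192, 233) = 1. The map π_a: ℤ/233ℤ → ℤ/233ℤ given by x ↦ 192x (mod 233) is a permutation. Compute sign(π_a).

-1

Start at x=187: 187 → 22 → 30 → 168 → 102 → 12 → 207 → … (one orbit).
π_192 has 2 disjoint cycles with lengths [232, 1] on {0,…,232}.
sign(π) = (−1)^{n − #cycles} = (−1)^{233−2} = (−1)^231 = -1.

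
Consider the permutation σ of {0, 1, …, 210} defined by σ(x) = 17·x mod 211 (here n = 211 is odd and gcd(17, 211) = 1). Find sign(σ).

Trace 154: π^k(154) = [154, 86, 196, 167, 96, 155, 103] for k=0..6.
2 cycles of lengths [210, 1].
With 2 cycles on 211 points, sign = (−1)^{211−2} = -1.

-1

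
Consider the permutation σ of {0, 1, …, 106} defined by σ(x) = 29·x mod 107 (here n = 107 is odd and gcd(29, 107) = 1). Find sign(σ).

+1

Start at x=102: 102 → 69 → 75 → 35 → 52 → 10 → 76 → … (one orbit).
The orbit structure of x ↦ 29x mod 107: 3 orbits of sizes [53, 53, 1].
107 − 3 = 104 transpositions; sign(π) = (−1)^104 = +1.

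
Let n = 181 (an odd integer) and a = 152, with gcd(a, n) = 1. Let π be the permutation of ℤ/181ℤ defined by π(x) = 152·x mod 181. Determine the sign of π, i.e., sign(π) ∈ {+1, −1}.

Start at x=29: 29 → 64 → 135 → 67 → 48 → 56 → 5 → … (one orbit).
The orbit structure of x ↦ 152x mod 181: 7 orbits of sizes [30, 30, 30, 30, 30, 30, 1].
Σ(ℓ_i−1) = 181−7 = 174; sign = (−1)^174 = +1.
The Jacobi symbol (152|181) = +1 (Zolotarev) agrees.

+1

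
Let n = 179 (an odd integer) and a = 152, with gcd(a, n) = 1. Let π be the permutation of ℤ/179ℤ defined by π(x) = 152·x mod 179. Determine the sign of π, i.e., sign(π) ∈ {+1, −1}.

-1

Orbit of 133 under x↦152x: [133, 168, 118, 36, 102, 110, 73]… (length divides ord_179(152)).
Decompose π into cycles: lengths [178, 1] (2 cycles, including the fixed point 0).
sign(π) = (−1)^{n − #cycles} = (−1)^{179−2} = (−1)^177 = -1.
Check: (152/179) = -1 by Zolotarev.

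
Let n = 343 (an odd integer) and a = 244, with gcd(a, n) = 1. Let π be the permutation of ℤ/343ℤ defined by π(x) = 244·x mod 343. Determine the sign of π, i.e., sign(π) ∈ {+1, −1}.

Start at x=146: 146 → 295 → 293 → 148 → 97 → 1 → 244 → … (one orbit).
Cycle lengths of π_244 on ℤ/343ℤ: [14, 14, 14, 14, 14, 14, 14, 14, 14, 14, 14, 14, 14, 14, 14, 14, 14, 14, 14, 14, 14, 2, 2, 2, 2, 2, 2, 2, 2, 2, 2, 2, 2, 2, 2, 2, 2, 2, 2, 2, 2, 2, 2, 2, 2, 1]; 46 cycles in total.
46 cycles on 343: each ℓ→(−1)^(ℓ−1), product (−1)^297 = -1.

-1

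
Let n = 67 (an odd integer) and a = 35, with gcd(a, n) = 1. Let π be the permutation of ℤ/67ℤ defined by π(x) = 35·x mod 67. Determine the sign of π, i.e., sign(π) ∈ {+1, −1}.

+1

Trace 54: π^k(54) = [54, 14, 21, 65, 64, 29, 10] for k=0..6.
π_35 has 3 disjoint cycles with lengths [33, 33, 1] on {0,…,66}.
67 − 3 = 64 transpositions; sign(π) = (−1)^64 = +1.
Check: (35/67) = +1 by Zolotarev.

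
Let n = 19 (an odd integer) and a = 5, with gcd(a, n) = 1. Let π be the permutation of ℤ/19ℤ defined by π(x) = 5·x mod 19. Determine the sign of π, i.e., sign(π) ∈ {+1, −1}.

+1

Start at x=9: 9 → 7 → 16 → 4 → 1 → 5 → 6 → … (one orbit).
3 cycles of lengths [9, 9, 1].
n − c = 19 − 3 = 16; sign = (−1)^16 = +1.
The Jacobi symbol (5|19) = +1 (Zolotarev) agrees.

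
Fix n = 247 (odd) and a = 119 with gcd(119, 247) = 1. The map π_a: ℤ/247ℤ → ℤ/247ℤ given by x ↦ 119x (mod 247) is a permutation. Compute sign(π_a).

Orbit of 83 under x↦119x: [83, 244, 137, 1, 119, 82, 125]… (length divides ord_247(119)).
Cycle lengths of π_119 on ℤ/247ℤ: [36, 36, 36, 36, 36, 36, 12, 9, 9, 1]; 10 cycles in total.
n − c = 247 − 10 = 237; sign = (−1)^237 = -1.
Check: (119/247) = -1 by Zolotarev.

-1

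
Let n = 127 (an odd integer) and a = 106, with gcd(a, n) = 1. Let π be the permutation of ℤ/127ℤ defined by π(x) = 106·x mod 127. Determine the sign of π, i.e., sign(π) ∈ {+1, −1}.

-1

Orbit of 77 under x↦106x: [77, 34, 48, 8, 86, 99, 80]… (length divides ord_127(106)).
The orbit structure of x ↦ 106x mod 127: 2 orbits of sizes [126, 1].
sign(π) = (−1)^{n − #cycles} = (−1)^{127−2} = (−1)^125 = -1.
(106|127)_J = -1 (Zolotarev's lemma cross-check).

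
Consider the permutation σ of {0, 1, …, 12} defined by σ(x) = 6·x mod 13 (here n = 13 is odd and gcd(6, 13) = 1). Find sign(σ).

-1

Trace 12: π^k(12) = [12, 7, 3, 5, 4, 11, 1] for k=0..6.
π_6 has 2 disjoint cycles with lengths [12, 1] on {0,…,12}.
sign(π) = (−1)^{n − #cycles} = (−1)^{13−2} = (−1)^11 = -1.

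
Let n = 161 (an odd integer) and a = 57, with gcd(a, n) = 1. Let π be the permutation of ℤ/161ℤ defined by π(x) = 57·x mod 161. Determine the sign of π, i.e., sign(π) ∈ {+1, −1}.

-1

Orbit of 43 under x↦57x: [43, 36, 120, 78, 99, 8, 134]… (length divides ord_161(57)).
Cycle type of π: 22×7 + 1×7; total 14 cycles.
sign(π) = (−1)^{n − #cycles} = (−1)^{161−14} = (−1)^147 = -1.
Via Zolotarev, sign(π_{57}) = (57|161) = -1.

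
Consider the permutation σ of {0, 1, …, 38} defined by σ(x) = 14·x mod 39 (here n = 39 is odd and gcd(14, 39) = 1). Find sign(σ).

-1

Orbit of 1 under x↦14x: [1, 14]… (length divides ord_39(14)).
π_14 has 26 disjoint cycles with lengths [2, 2, 2, 2, 2, 2, 2, 2, 2, 2, 2, 2, 2, 1, 1, 1, 1, 1, 1, 1, 1, 1, 1, 1, 1, 1] on {0,…,38}.
With 26 cycles on 39 points, sign = (−1)^{39−26} = -1.
(14|39)_J = -1 (Zolotarev's lemma cross-check).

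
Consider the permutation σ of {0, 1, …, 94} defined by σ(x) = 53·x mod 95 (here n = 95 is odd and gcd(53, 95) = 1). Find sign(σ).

Trace 22: π^k(22) = [22, 26, 48, 74, 27, 6, 33] for k=0..6.
Cycle type of π: 36×2 + 18 + 4 + 1; total 5 cycles.
Σ(ℓ_i−1) = 95−5 = 90; sign = (−1)^90 = +1.

+1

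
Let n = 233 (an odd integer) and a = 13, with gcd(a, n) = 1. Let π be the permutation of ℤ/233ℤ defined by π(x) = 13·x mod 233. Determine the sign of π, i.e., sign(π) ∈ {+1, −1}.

+1

Orbit of 220 under x↦13x: [220, 64, 133, 98, 109, 19, 14]… (length divides ord_233(13)).
Cycle type of π: 116×2 + 1; total 3 cycles.
233 − 3 = 230 transpositions; sign(π) = (−1)^230 = +1.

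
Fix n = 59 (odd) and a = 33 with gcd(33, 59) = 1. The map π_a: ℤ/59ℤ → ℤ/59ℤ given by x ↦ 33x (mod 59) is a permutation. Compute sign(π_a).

Start at x=50: 50 → 57 → 52 → 5 → 47 → 17 → 30 → … (one orbit).
The orbit structure of x ↦ 33x mod 59: 2 orbits of sizes [58, 1].
n − c = 59 − 2 = 57; sign = (−1)^57 = -1.

-1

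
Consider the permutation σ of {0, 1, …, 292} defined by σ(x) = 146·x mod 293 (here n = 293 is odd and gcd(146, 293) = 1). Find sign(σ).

-1

Trace 171: π^k(171) = [171, 61, 116, 235, 29, 132, 227] for k=0..6.
The orbit structure of x ↦ 146x mod 293: 2 orbits of sizes [292, 1].
2 cycles on 293: each ℓ→(−1)^(ℓ−1), product (−1)^291 = -1.
The Jacobi symbol (146|293) = -1 (Zolotarev) agrees.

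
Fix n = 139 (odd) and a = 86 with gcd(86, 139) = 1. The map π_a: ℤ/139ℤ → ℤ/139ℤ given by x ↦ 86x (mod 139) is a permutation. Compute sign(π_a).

Trace 6: π^k(6) = [6, 99, 35, 91, 42, 137, 106] for k=0..6.
Cycle lengths of π_86 on ℤ/139ℤ: [69, 69, 1]; 3 cycles in total.
n − c = 139 − 3 = 136; sign = (−1)^136 = +1.
(86|139)_J = +1 (Zolotarev's lemma cross-check).

+1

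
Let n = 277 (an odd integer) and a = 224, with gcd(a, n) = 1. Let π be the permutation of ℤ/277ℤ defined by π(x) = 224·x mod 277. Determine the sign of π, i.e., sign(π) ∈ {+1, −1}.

-1

Trace 273: π^k(273) = [273, 212, 121, 235, 10, 24, 113] for k=0..6.
Cycle lengths of π_224 on ℤ/277ℤ: [276, 1]; 2 cycles in total.
2 cycles on 277: each ℓ→(−1)^(ℓ−1), product (−1)^275 = -1.
Check: (224/277) = -1 by Zolotarev.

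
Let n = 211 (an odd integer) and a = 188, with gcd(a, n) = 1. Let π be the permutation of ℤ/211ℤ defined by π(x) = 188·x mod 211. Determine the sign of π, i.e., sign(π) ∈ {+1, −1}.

+1

Trace 107: π^k(107) = [107, 71, 55, 1, 188] for k=0..4.
Decompose π into cycles: lengths [5, 5, 5, 5, 5, 5, 5, 5, 5, 5, 5, 5, 5, 5, 5, 5, 5, 5, 5, 5, 5, 5, 5, 5, 5, 5, 5, 5, 5, 5, 5, 5, 5, 5, 5, 5, 5, 5, 5, 5, 5, 5, 1] (43 cycles, including the fixed point 0).
sign(π) = (−1)^{n − #cycles} = (−1)^{211−43} = (−1)^168 = +1.
Zolotarev: (188|211) = +1, matching the cycle-count sign.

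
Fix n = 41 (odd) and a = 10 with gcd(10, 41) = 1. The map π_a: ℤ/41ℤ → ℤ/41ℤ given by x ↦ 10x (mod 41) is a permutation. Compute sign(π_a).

+1

Start at x=18: 18 → 16 → 37 → 1 → 10 → 18 (one orbit).
Cycle lengths of π_10 on ℤ/41ℤ: [5, 5, 5, 5, 5, 5, 5, 5, 1]; 9 cycles in total.
41 − 9 = 32 transpositions; sign(π) = (−1)^32 = +1.
(10|41)_J = +1 (Zolotarev's lemma cross-check).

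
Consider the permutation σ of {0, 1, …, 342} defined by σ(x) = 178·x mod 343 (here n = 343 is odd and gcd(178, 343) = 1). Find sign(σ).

Trace 215: π^k(215) = [215, 197, 80, 177, 293, 18, 117] for k=0..6.
Cycle type of π: 42×7 + 6×8 + 1; total 16 cycles.
16 cycles on 343: each ℓ→(−1)^(ℓ−1), product (−1)^327 = -1.

-1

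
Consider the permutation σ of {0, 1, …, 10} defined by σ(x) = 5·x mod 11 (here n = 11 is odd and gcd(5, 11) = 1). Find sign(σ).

+1

Start at x=1: 1 → 5 → 3 → 4 → 9 → 1 (one orbit).
π_5 has 3 disjoint cycles with lengths [5, 5, 1] on {0,…,10}.
3 cycles on 11: each ℓ→(−1)^(ℓ−1), product (−1)^8 = +1.
Via Zolotarev, sign(π_{5}) = (5|11) = +1.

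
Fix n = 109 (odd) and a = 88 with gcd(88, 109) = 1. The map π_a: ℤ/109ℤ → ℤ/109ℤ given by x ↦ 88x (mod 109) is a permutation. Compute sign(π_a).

Trace 12: π^k(12) = [12, 75, 60, 48, 82, 22, 83] for k=0..6.
Cycle lengths of π_88 on ℤ/109ℤ: [54, 54, 1]; 3 cycles in total.
sign(π) = (−1)^{n − #cycles} = (−1)^{109−3} = (−1)^106 = +1.
Check: (88/109) = +1 by Zolotarev.

+1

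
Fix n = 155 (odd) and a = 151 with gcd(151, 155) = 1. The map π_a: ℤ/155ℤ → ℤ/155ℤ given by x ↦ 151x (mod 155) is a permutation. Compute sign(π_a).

Orbit of 101 under x↦151x: [101, 61, 66, 46, 126, 116, 1]… (length divides ord_155(151)).
Cycle type of π: 10×15 + 1×5; total 20 cycles.
sign(π) = (−1)^{n − #cycles} = (−1)^{155−20} = (−1)^135 = -1.
Check: (151/155) = -1 by Zolotarev.

-1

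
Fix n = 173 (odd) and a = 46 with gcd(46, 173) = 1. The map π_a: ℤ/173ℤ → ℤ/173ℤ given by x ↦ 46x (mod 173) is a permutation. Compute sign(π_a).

-1

Trace 78: π^k(78) = [78, 128, 6, 103, 67, 141, 85] for k=0..6.
The orbit structure of x ↦ 46x mod 173: 2 orbits of sizes [172, 1].
n − c = 173 − 2 = 171; sign = (−1)^171 = -1.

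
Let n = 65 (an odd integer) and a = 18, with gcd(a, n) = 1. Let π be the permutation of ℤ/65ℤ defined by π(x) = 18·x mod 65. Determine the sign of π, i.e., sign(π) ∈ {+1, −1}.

+1

Orbit of 64 under x↦18x: [64, 47, 1, 18]… (length divides ord_65(18)).
17 cycles of lengths [4, 4, 4, 4, 4, 4, 4, 4, 4, 4, 4, 4, 4, 4, 4, 4, 1].
sign(π) = (−1)^{n − #cycles} = (−1)^{65−17} = (−1)^48 = +1.
Via Zolotarev, sign(π_{18}) = (18|65) = +1.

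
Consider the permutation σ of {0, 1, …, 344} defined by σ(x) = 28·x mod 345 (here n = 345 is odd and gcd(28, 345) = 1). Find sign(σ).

+1

Orbit of 139 under x↦28x: [139, 97, 301, 148, 4, 112, 31]… (length divides ord_345(28)).
Cycle lengths of π_28 on ℤ/345ℤ: [44, 44, 44, 44, 44, 44, 22, 22, 22, 4, 4, 4, 1, 1, 1]; 15 cycles in total.
345 − 15 = 330 transpositions; sign(π) = (−1)^330 = +1.
Zolotarev: (28|345) = +1, matching the cycle-count sign.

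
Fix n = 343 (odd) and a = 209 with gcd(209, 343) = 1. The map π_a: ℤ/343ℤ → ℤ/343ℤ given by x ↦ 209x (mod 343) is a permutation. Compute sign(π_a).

Trace 8: π^k(8) = [8, 300, 274, 328, 295, 258, 71] for k=0..6.
π_209 has 10 disjoint cycles with lengths [98, 98, 98, 14, 14, 14, 2, 2, 2, 1] on {0,…,342}.
Σ(ℓ_i−1) = 343−10 = 333; sign = (−1)^333 = -1.
Zolotarev: (209|343) = -1, matching the cycle-count sign.

-1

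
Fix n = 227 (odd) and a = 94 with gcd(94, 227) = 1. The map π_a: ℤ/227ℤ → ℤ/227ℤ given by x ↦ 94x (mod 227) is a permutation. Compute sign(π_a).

-1

Orbit of 40 under x↦94x: [40, 128, 1, 94, 210, 218, 62]… (length divides ord_227(94)).
Decompose π into cycles: lengths [226, 1] (2 cycles, including the fixed point 0).
Σ(ℓ_i−1) = 227−2 = 225; sign = (−1)^225 = -1.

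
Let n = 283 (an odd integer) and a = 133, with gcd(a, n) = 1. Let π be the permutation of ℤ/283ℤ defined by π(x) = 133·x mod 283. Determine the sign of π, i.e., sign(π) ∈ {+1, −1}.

-1

Start at x=21: 21 → 246 → 173 → 86 → 118 → 129 → 177 → … (one orbit).
The orbit structure of x ↦ 133x mod 283: 2 orbits of sizes [282, 1].
Σ(ℓ_i−1) = 283−2 = 281; sign = (−1)^281 = -1.
Zolotarev: (133|283) = -1, matching the cycle-count sign.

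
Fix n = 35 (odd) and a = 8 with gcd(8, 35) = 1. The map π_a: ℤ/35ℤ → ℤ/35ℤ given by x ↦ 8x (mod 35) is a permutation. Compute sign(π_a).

Trace 29: π^k(29) = [29, 22, 1, 8] for k=0..3.
The orbit structure of x ↦ 8x mod 35: 14 orbits of sizes [4, 4, 4, 4, 4, 4, 4, 1, 1, 1, 1, 1, 1, 1].
Σ(ℓ_i−1) = 35−14 = 21; sign = (−1)^21 = -1.

-1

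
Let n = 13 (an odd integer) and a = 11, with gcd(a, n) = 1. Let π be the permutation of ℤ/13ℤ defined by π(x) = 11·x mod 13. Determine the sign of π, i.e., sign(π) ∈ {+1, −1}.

Orbit of 10 under x↦11x: [10, 6, 1, 11, 4, 5, 3]… (length divides ord_13(11)).
Cycle type of π: 12 + 1; total 2 cycles.
With 2 cycles on 13 points, sign = (−1)^{13−2} = -1.
Check: (11/13) = -1 by Zolotarev.

-1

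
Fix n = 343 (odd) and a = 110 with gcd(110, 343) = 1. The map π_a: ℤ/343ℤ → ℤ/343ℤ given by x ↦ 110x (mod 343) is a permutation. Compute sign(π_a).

Trace 71: π^k(71) = [71, 264, 228, 41, 51, 122, 43] for k=0..6.
π_110 has 4 disjoint cycles with lengths [294, 42, 6, 1] on {0,…,342}.
Σ(ℓ_i−1) = 343−4 = 339; sign = (−1)^339 = -1.
The Jacobi symbol (110|343) = -1 (Zolotarev) agrees.

-1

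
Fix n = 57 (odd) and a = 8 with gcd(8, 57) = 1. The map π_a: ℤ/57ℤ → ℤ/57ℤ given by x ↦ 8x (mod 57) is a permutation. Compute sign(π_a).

+1

Trace 49: π^k(49) = [49, 50, 1, 8, 7, 56] for k=0..5.
Decompose π into cycles: lengths [6, 6, 6, 6, 6, 6, 6, 6, 6, 2, 1] (11 cycles, including the fixed point 0).
11 cycles on 57: each ℓ→(−1)^(ℓ−1), product (−1)^46 = +1.
The Jacobi symbol (8|57) = +1 (Zolotarev) agrees.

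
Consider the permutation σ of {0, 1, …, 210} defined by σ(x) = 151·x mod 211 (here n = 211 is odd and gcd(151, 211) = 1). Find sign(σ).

Start at x=148: 148 → 193 → 25 → 188 → 114 → 123 → 5 → … (one orbit).
Cycle type of π: 35×6 + 1; total 7 cycles.
sign(π) = (−1)^{n − #cycles} = (−1)^{211−7} = (−1)^204 = +1.

+1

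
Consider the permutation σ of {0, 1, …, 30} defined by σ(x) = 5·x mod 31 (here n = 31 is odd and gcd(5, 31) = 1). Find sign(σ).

Orbit of 1 under x↦5x: [1, 5, 25]… (length divides ord_31(5)).
Decompose π into cycles: lengths [3, 3, 3, 3, 3, 3, 3, 3, 3, 3, 1] (11 cycles, including the fixed point 0).
11 cycles on 31: each ℓ→(−1)^(ℓ−1), product (−1)^20 = +1.
(5|31)_J = +1 (Zolotarev's lemma cross-check).

+1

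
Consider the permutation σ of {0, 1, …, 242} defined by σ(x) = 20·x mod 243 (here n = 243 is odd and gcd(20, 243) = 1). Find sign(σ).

-1

Orbit of 142 under x↦20x: [142, 167, 181, 218, 229, 206, 232]… (length divides ord_243(20)).
6 cycles of lengths [162, 54, 18, 6, 2, 1].
Σ(ℓ_i−1) = 243−6 = 237; sign = (−1)^237 = -1.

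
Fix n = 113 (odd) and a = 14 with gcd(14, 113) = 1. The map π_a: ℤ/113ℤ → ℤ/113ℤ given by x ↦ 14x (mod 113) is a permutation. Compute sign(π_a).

+1

Start at x=8: 8 → 112 → 99 → 30 → 81 → 4 → 56 → … (one orbit).
The orbit structure of x ↦ 14x mod 113: 5 orbits of sizes [28, 28, 28, 28, 1].
113 − 5 = 108 transpositions; sign(π) = (−1)^108 = +1.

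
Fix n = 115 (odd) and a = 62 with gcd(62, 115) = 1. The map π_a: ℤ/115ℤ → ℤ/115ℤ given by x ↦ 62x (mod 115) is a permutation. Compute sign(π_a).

-1

Trace 87: π^k(87) = [87, 104, 8, 36, 47, 39, 3] for k=0..6.
The orbit structure of x ↦ 62x mod 115: 6 orbits of sizes [44, 44, 11, 11, 4, 1].
With 6 cycles on 115 points, sign = (−1)^{115−6} = -1.
The Jacobi symbol (62|115) = -1 (Zolotarev) agrees.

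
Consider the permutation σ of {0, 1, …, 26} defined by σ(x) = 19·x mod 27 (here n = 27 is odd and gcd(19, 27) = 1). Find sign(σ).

+1

Orbit of 10 under x↦19x: [10, 1, 19]… (length divides ord_27(19)).
15 cycles of lengths [3, 3, 3, 3, 3, 3, 1, 1, 1, 1, 1, 1, 1, 1, 1].
With 15 cycles on 27 points, sign = (−1)^{27−15} = +1.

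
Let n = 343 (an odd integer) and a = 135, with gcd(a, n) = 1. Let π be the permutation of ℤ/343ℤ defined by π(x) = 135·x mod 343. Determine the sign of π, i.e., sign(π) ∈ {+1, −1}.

Start at x=18: 18 → 29 → 142 → 305 → 15 → 310 → 4 → … (one orbit).
The orbit structure of x ↦ 135x mod 343: 7 orbits of sizes [147, 147, 21, 21, 3, 3, 1].
n − c = 343 − 7 = 336; sign = (−1)^336 = +1.
Via Zolotarev, sign(π_{135}) = (135|343) = +1.

+1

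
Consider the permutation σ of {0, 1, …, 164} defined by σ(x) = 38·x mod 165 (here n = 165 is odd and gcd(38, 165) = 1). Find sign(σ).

Start at x=64: 64 → 122 → 16 → 113 → 4 → 152 → 1 → … (one orbit).
15 cycles of lengths [20, 20, 20, 20, 20, 20, 10, 10, 5, 5, 4, 4, 4, 2, 1].
15 cycles on 165: each ℓ→(−1)^(ℓ−1), product (−1)^150 = +1.
Zolotarev: (38|165) = +1, matching the cycle-count sign.

+1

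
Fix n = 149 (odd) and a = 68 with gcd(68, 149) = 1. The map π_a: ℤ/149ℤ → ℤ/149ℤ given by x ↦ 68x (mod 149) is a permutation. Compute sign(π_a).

+1

Start at x=20: 20 → 19 → 100 → 95 → 53 → 28 → 116 → … (one orbit).
3 cycles of lengths [74, 74, 1].
3 cycles on 149: each ℓ→(−1)^(ℓ−1), product (−1)^146 = +1.
Zolotarev: (68|149) = +1, matching the cycle-count sign.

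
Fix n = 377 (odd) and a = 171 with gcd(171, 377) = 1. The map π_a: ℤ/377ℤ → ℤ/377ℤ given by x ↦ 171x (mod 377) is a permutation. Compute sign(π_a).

+1

Trace 324: π^k(324) = [324, 362, 74, 213, 231, 293, 339] for k=0..6.
The orbit structure of x ↦ 171x mod 377: 7 orbits of sizes [84, 84, 84, 84, 28, 12, 1].
Σ(ℓ_i−1) = 377−7 = 370; sign = (−1)^370 = +1.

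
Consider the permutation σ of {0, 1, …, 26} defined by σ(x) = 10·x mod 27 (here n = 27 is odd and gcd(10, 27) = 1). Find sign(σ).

Trace 19: π^k(19) = [19, 1, 10] for k=0..2.
π_10 has 15 disjoint cycles with lengths [3, 3, 3, 3, 3, 3, 1, 1, 1, 1, 1, 1, 1, 1, 1] on {0,…,26}.
Σ(ℓ_i−1) = 27−15 = 12; sign = (−1)^12 = +1.
Via Zolotarev, sign(π_{10}) = (10|27) = +1.

+1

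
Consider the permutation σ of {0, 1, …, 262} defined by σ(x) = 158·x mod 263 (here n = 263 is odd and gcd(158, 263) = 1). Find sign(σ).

-1

Trace 181: π^k(181) = [181, 194, 144, 134, 132, 79, 121] for k=0..6.
π_158 has 2 disjoint cycles with lengths [262, 1] on {0,…,262}.
With 2 cycles on 263 points, sign = (−1)^{263−2} = -1.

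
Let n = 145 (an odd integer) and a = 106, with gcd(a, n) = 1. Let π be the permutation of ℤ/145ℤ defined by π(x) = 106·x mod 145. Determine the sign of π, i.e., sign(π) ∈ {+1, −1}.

-1

Orbit of 126 under x↦106x: [126, 16, 101, 121, 66, 36, 46]… (length divides ord_145(106)).
10 cycles of lengths [28, 28, 28, 28, 28, 1, 1, 1, 1, 1].
145 − 10 = 135 transpositions; sign(π) = (−1)^135 = -1.
Zolotarev: (106|145) = -1, matching the cycle-count sign.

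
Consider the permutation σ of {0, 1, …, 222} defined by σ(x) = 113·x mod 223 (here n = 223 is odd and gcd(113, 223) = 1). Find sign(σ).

Orbit of 130 under x↦113x: [130, 195, 181, 160, 17, 137, 94]… (length divides ord_223(113)).
2 cycles of lengths [222, 1].
Σ(ℓ_i−1) = 223−2 = 221; sign = (−1)^221 = -1.

-1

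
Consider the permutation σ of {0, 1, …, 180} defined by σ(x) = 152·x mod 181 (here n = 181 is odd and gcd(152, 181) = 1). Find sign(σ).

Start at x=48: 48 → 56 → 5 → 36 → 42 → 49 → 27 → … (one orbit).
π_152 has 7 disjoint cycles with lengths [30, 30, 30, 30, 30, 30, 1] on {0,…,180}.
With 7 cycles on 181 points, sign = (−1)^{181−7} = +1.
Via Zolotarev, sign(π_{152}) = (152|181) = +1.

+1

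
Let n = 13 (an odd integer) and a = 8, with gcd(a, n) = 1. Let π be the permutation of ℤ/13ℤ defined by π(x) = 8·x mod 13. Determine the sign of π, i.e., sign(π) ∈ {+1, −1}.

Orbit of 1 under x↦8x: [1, 8, 12, 5]… (length divides ord_13(8)).
4 cycles of lengths [4, 4, 4, 1].
With 4 cycles on 13 points, sign = (−1)^{13−4} = -1.

-1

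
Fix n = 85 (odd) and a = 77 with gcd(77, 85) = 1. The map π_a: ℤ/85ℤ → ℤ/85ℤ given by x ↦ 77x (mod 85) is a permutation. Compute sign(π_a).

Start at x=42: 42 → 4 → 53 → 1 → 77 → 64 → 83 → … (one orbit).
Decompose π into cycles: lengths [8, 8, 8, 8, 8, 8, 8, 8, 8, 8, 4, 1] (12 cycles, including the fixed point 0).
85 − 12 = 73 transpositions; sign(π) = (−1)^73 = -1.

-1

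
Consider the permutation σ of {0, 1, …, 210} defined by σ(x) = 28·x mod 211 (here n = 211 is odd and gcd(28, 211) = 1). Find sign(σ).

Orbit of 143 under x↦28x: [143, 206, 71, 89, 171, 146, 79]… (length divides ord_211(28)).
4 cycles of lengths [70, 70, 70, 1].
sign(π) = (−1)^{n − #cycles} = (−1)^{211−4} = (−1)^207 = -1.

-1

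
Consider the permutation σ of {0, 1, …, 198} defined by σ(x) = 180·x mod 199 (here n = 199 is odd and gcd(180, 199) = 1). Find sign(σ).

+1

Orbit of 92 under x↦180x: [92, 43, 178, 1, 180, 162, 106]… (length divides ord_199(180)).
Cycle type of π: 9×22 + 1; total 23 cycles.
sign(π) = (−1)^{n − #cycles} = (−1)^{199−23} = (−1)^176 = +1.
Zolotarev: (180|199) = +1, matching the cycle-count sign.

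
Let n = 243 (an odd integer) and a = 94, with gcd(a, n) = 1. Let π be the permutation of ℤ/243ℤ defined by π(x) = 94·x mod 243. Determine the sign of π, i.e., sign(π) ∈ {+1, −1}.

Trace 82: π^k(82) = [82, 175, 169, 91, 49, 232, 181] for k=0..6.
Cycle type of π: 81×2 + 27×2 + 9×2 + 3×2 + 1×3; total 11 cycles.
sign(π) = (−1)^{n − #cycles} = (−1)^{243−11} = (−1)^232 = +1.
Zolotarev: (94|243) = +1, matching the cycle-count sign.

+1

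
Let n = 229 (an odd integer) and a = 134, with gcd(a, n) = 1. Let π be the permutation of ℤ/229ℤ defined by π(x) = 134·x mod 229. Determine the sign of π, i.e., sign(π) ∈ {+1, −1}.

+1

Trace 1: π^k(1) = [1, 134, 94] for k=0..2.
π_134 has 77 disjoint cycles with lengths [3, 3, 3, 3, 3, 3, 3, 3, 3, 3, 3, 3, 3, 3, 3, 3, 3, 3, 3, 3, 3, 3, 3, 3, 3, 3, 3, 3, 3, 3, 3, 3, 3, 3, 3, 3, 3, 3, 3, 3, 3, 3, 3, 3, 3, 3, 3, 3, 3, 3, 3, 3, 3, 3, 3, 3, 3, 3, 3, 3, 3, 3, 3, 3, 3, 3, 3, 3, 3, 3, 3, 3, 3, 3, 3, 3, 1] on {0,…,228}.
229 − 77 = 152 transpositions; sign(π) = (−1)^152 = +1.
(134|229)_J = +1 (Zolotarev's lemma cross-check).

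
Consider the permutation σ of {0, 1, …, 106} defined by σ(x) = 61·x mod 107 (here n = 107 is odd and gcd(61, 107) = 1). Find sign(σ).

Trace 11: π^k(11) = [11, 29, 57, 53, 23, 12, 90] for k=0..6.
The orbit structure of x ↦ 61x mod 107: 3 orbits of sizes [53, 53, 1].
3 cycles on 107: each ℓ→(−1)^(ℓ−1), product (−1)^104 = +1.
(61|107)_J = +1 (Zolotarev's lemma cross-check).

+1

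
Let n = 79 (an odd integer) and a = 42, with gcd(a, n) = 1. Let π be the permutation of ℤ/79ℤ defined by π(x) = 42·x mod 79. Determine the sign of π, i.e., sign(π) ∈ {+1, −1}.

Start at x=73: 73 → 64 → 2 → 5 → 52 → 51 → 9 → … (one orbit).
Decompose π into cycles: lengths [39, 39, 1] (3 cycles, including the fixed point 0).
n − c = 79 − 3 = 76; sign = (−1)^76 = +1.
Zolotarev: (42|79) = +1, matching the cycle-count sign.

+1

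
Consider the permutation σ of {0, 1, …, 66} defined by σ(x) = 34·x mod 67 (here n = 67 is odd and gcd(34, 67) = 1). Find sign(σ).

-1

Trace 32: π^k(32) = [32, 16, 8, 4, 2, 1, 34] for k=0..6.
Cycle type of π: 66 + 1; total 2 cycles.
sign(π) = (−1)^{n − #cycles} = (−1)^{67−2} = (−1)^65 = -1.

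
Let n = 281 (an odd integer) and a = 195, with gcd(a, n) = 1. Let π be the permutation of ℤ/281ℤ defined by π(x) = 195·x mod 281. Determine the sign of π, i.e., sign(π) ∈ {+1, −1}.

Trace 195: π^k(195) = [195, 90, 128, 232, 280, 86, 191] for k=0..6.
29 cycles of lengths [10, 10, 10, 10, 10, 10, 10, 10, 10, 10, 10, 10, 10, 10, 10, 10, 10, 10, 10, 10, 10, 10, 10, 10, 10, 10, 10, 10, 1].
Σ(ℓ_i−1) = 281−29 = 252; sign = (−1)^252 = +1.

+1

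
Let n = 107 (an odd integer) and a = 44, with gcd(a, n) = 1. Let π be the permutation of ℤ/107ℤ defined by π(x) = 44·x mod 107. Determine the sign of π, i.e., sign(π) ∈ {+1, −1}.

Start at x=101: 101 → 57 → 47 → 35 → 42 → 29 → 99 → … (one orbit).
3 cycles of lengths [53, 53, 1].
sign(π) = (−1)^{n − #cycles} = (−1)^{107−3} = (−1)^104 = +1.

+1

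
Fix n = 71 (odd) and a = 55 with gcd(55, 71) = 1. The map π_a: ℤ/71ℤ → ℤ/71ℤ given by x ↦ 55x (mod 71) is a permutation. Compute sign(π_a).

Orbit of 63 under x↦55x: [63, 57, 11, 37, 47, 29, 33]… (length divides ord_71(55)).
2 cycles of lengths [70, 1].
n − c = 71 − 2 = 69; sign = (−1)^69 = -1.

-1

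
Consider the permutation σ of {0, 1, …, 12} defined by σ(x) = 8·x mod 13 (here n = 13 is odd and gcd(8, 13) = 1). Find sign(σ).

Trace 12: π^k(12) = [12, 5, 1, 8] for k=0..3.
Cycle lengths of π_8 on ℤ/13ℤ: [4, 4, 4, 1]; 4 cycles in total.
n − c = 13 − 4 = 9; sign = (−1)^9 = -1.

-1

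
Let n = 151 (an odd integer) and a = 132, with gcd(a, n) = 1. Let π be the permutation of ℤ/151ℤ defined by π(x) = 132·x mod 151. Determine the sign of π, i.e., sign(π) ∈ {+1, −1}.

Start at x=1: 1 → 132 → 59 → 87 → 8 → 150 → 19 → … (one orbit).
Decompose π into cycles: lengths [10, 10, 10, 10, 10, 10, 10, 10, 10, 10, 10, 10, 10, 10, 10, 1] (16 cycles, including the fixed point 0).
sign(π) = (−1)^{n − #cycles} = (−1)^{151−16} = (−1)^135 = -1.
Zolotarev: (132|151) = -1, matching the cycle-count sign.

-1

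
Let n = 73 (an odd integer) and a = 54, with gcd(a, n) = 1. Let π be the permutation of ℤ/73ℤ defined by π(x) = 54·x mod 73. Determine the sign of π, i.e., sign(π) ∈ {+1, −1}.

+1

Trace 35: π^k(35) = [35, 65, 6, 32, 49, 18, 23] for k=0..6.
Cycle lengths of π_54 on ℤ/73ℤ: [36, 36, 1]; 3 cycles in total.
n − c = 73 − 3 = 70; sign = (−1)^70 = +1.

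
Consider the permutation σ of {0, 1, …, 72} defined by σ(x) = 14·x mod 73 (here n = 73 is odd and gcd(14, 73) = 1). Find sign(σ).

Orbit of 27 under x↦14x: [27, 13, 36, 66, 48, 15, 64]… (length divides ord_73(14)).
2 cycles of lengths [72, 1].
Σ(ℓ_i−1) = 73−2 = 71; sign = (−1)^71 = -1.
Check: (14/73) = -1 by Zolotarev.

-1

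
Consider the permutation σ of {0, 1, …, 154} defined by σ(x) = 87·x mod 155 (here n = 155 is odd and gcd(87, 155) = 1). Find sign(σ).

-1

Trace 32: π^k(32) = [32, 149, 98, 1, 87, 129, 63] for k=0..6.
Decompose π into cycles: lengths [12, 12, 12, 12, 12, 12, 12, 12, 12, 12, 4, 3, 3, 3, 3, 3, 3, 3, 3, 3, 3, 1] (22 cycles, including the fixed point 0).
22 cycles on 155: each ℓ→(−1)^(ℓ−1), product (−1)^133 = -1.
Check: (87/155) = -1 by Zolotarev.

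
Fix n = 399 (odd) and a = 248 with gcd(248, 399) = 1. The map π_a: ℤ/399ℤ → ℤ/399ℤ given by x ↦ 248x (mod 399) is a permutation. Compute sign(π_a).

+1

Start at x=248: 248 → 58 → 20 → 172 → 362 → 1 → 248 (one orbit).
Cycle lengths of π_248 on ℤ/399ℤ: [6, 6, 6, 6, 6, 6, 6, 6, 6, 6, 6, 6, 6, 6, 6, 6, 6, 6, 6, 6, 6, 6, 6, 6, 6, 6, 6, 6, 6, 6, 6, 6, 6, 6, 6, 6, 6, 6, 6, 6, 6, 6, 6, 6, 6, 6, 6, 6, 6, 6, 6, 6, 6, 6, 6, 6, 6, 2, 2, 2, 2, 2, 2, 2, 2, 2, 2, 2, 2, 2, 2, 2, 2, 2, 2, 2, 1, 1, 1, 1, 1, 1, 1, 1, 1, 1, 1, 1, 1, 1, 1, 1, 1, 1, 1]; 95 cycles in total.
95 cycles on 399: each ℓ→(−1)^(ℓ−1), product (−1)^304 = +1.
The Jacobi symbol (248|399) = +1 (Zolotarev) agrees.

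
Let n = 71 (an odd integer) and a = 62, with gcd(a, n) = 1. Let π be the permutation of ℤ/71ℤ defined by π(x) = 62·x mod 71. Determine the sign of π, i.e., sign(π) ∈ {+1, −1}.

Start at x=50: 50 → 47 → 3 → 44 → 30 → 14 → 16 → … (one orbit).
Cycle type of π: 70 + 1; total 2 cycles.
71 − 2 = 69 transpositions; sign(π) = (−1)^69 = -1.

-1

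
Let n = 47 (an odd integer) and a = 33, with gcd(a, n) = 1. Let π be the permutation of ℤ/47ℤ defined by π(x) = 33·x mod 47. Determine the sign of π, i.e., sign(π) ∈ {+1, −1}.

Trace 30: π^k(30) = [30, 3, 5, 24, 40, 4, 38] for k=0..6.
Cycle lengths of π_33 on ℤ/47ℤ: [46, 1]; 2 cycles in total.
Σ(ℓ_i−1) = 47−2 = 45; sign = (−1)^45 = -1.
Via Zolotarev, sign(π_{33}) = (33|47) = -1.

-1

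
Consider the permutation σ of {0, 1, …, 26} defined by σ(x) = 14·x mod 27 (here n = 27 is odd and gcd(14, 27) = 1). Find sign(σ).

-1

Orbit of 4 under x↦14x: [4, 2, 1, 14, 7, 17, 22]… (length divides ord_27(14)).
The orbit structure of x ↦ 14x mod 27: 4 orbits of sizes [18, 6, 2, 1].
n − c = 27 − 4 = 23; sign = (−1)^23 = -1.
(14|27)_J = -1 (Zolotarev's lemma cross-check).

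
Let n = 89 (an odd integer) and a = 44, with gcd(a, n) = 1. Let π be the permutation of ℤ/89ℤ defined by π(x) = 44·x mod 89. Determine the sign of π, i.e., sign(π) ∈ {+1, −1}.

+1

Start at x=57: 57 → 16 → 81 → 4 → 87 → 1 → 44 → … (one orbit).
The orbit structure of x ↦ 44x mod 89: 5 orbits of sizes [22, 22, 22, 22, 1].
With 5 cycles on 89 points, sign = (−1)^{89−5} = +1.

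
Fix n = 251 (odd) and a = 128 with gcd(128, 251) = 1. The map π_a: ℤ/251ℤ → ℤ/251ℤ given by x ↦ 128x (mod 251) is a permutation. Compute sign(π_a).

-1

Orbit of 125 under x↦128x: [125, 187, 91, 102, 4, 10, 25]… (length divides ord_251(128)).
Cycle lengths of π_128 on ℤ/251ℤ: [50, 50, 50, 50, 50, 1]; 6 cycles in total.
6 cycles on 251: each ℓ→(−1)^(ℓ−1), product (−1)^245 = -1.
(128|251)_J = -1 (Zolotarev's lemma cross-check).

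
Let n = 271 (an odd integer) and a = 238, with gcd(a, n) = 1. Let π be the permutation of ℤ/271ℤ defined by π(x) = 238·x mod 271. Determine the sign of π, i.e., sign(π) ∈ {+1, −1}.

+1

Orbit of 28 under x↦238x: [28, 160, 140, 258, 158, 206, 248]… (length divides ord_271(238)).
Cycle type of π: 27×10 + 1; total 11 cycles.
With 11 cycles on 271 points, sign = (−1)^{271−11} = +1.
Check: (238/271) = +1 by Zolotarev.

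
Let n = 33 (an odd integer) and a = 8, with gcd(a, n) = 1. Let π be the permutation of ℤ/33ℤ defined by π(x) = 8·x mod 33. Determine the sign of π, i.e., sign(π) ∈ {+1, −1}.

Start at x=17: 17 → 4 → 32 → 25 → 2 → 16 → 29 → … (one orbit).
Cycle type of π: 10×3 + 2 + 1; total 5 cycles.
Σ(ℓ_i−1) = 33−5 = 28; sign = (−1)^28 = +1.
Via Zolotarev, sign(π_{8}) = (8|33) = +1.

+1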